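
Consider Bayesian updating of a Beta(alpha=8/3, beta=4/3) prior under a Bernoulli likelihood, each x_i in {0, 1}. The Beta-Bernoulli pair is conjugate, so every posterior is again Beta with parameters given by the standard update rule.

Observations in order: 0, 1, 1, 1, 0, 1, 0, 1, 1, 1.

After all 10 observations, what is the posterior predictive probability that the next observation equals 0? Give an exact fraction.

13/42

obs 1: x=0 → posterior Beta(8/3, 7/3)
obs 2: x=1 → posterior Beta(11/3, 7/3)
obs 3: x=1 → posterior Beta(14/3, 7/3)
obs 4: x=1 → posterior Beta(17/3, 7/3)
obs 5: x=0 → posterior Beta(17/3, 10/3)
obs 6: x=1 → posterior Beta(20/3, 10/3)
obs 7: x=0 → posterior Beta(20/3, 13/3)
obs 8: x=1 → posterior Beta(23/3, 13/3)
obs 9: x=1 → posterior Beta(26/3, 13/3)
obs 10: x=1 → posterior Beta(29/3, 13/3)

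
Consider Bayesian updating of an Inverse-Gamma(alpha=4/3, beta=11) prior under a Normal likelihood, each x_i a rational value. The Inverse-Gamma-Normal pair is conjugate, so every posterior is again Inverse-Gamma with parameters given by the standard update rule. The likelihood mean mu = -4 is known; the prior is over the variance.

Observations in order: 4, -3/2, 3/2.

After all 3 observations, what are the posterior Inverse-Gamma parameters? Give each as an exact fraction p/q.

alpha=17/6, beta=245/4

obs 1: x=4 → posterior Inverse-Gamma(11/6, 43)
obs 2: x=-3/2 → posterior Inverse-Gamma(7/3, 369/8)
obs 3: x=3/2 → posterior Inverse-Gamma(17/6, 245/4)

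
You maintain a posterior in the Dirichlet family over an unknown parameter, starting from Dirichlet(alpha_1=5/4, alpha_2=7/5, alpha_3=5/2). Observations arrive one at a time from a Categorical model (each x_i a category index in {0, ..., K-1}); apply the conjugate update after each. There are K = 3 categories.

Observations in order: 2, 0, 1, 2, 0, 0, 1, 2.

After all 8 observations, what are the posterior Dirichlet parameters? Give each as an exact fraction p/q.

alpha_1=17/4, alpha_2=17/5, alpha_3=11/2

obs 1: x=2 → posterior Dirichlet(5/4, 7/5, 7/2)
obs 2: x=0 → posterior Dirichlet(9/4, 7/5, 7/2)
obs 3: x=1 → posterior Dirichlet(9/4, 12/5, 7/2)
obs 4: x=2 → posterior Dirichlet(9/4, 12/5, 9/2)
obs 5: x=0 → posterior Dirichlet(13/4, 12/5, 9/2)
obs 6: x=0 → posterior Dirichlet(17/4, 12/5, 9/2)
obs 7: x=1 → posterior Dirichlet(17/4, 17/5, 9/2)
obs 8: x=2 → posterior Dirichlet(17/4, 17/5, 11/2)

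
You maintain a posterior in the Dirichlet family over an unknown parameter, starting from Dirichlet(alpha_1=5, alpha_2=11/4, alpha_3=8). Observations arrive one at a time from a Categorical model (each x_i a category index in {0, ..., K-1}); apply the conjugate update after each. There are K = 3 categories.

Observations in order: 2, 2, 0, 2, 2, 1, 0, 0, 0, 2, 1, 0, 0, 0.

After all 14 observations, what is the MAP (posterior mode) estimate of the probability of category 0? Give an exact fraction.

44/107

obs 1: x=2 → posterior Dirichlet(5, 11/4, 9)
obs 2: x=2 → posterior Dirichlet(5, 11/4, 10)
obs 3: x=0 → posterior Dirichlet(6, 11/4, 10)
obs 4: x=2 → posterior Dirichlet(6, 11/4, 11)
obs 5: x=2 → posterior Dirichlet(6, 11/4, 12)
obs 6: x=1 → posterior Dirichlet(6, 15/4, 12)
obs 7: x=0 → posterior Dirichlet(7, 15/4, 12)
obs 8: x=0 → posterior Dirichlet(8, 15/4, 12)
obs 9: x=0 → posterior Dirichlet(9, 15/4, 12)
obs 10: x=2 → posterior Dirichlet(9, 15/4, 13)
obs 11: x=1 → posterior Dirichlet(9, 19/4, 13)
obs 12: x=0 → posterior Dirichlet(10, 19/4, 13)
obs 13: x=0 → posterior Dirichlet(11, 19/4, 13)
obs 14: x=0 → posterior Dirichlet(12, 19/4, 13)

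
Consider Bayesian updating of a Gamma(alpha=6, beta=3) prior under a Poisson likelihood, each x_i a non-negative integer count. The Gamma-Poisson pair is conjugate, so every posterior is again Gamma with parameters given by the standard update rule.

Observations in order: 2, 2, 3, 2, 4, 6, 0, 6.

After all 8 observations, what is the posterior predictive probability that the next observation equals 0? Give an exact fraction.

191943424957750480504146841291811/2848515765597237675947403497177088

obs 1: x=2 → posterior Gamma(8, 4)
obs 2: x=2 → posterior Gamma(10, 5)
obs 3: x=3 → posterior Gamma(13, 6)
obs 4: x=2 → posterior Gamma(15, 7)
obs 5: x=4 → posterior Gamma(19, 8)
obs 6: x=6 → posterior Gamma(25, 9)
obs 7: x=0 → posterior Gamma(25, 10)
obs 8: x=6 → posterior Gamma(31, 11)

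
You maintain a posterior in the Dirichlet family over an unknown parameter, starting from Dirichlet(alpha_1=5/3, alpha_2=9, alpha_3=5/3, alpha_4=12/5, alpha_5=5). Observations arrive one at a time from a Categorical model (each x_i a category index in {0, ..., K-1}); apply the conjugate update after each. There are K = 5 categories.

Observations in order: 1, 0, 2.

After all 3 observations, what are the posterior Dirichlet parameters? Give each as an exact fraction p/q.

obs 1: x=1 → posterior Dirichlet(5/3, 10, 5/3, 12/5, 5)
obs 2: x=0 → posterior Dirichlet(8/3, 10, 5/3, 12/5, 5)
obs 3: x=2 → posterior Dirichlet(8/3, 10, 8/3, 12/5, 5)

alpha_1=8/3, alpha_2=10, alpha_3=8/3, alpha_4=12/5, alpha_5=5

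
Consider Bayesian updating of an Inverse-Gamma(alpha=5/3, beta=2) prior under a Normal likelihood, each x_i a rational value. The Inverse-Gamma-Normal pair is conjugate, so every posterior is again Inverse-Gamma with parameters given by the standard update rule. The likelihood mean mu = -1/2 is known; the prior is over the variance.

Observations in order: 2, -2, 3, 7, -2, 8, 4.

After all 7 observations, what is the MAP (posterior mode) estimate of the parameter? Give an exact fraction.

obs 1: x=2 → posterior Inverse-Gamma(13/6, 41/8)
obs 2: x=-2 → posterior Inverse-Gamma(8/3, 25/4)
obs 3: x=3 → posterior Inverse-Gamma(19/6, 99/8)
obs 4: x=7 → posterior Inverse-Gamma(11/3, 81/2)
obs 5: x=-2 → posterior Inverse-Gamma(25/6, 333/8)
obs 6: x=8 → posterior Inverse-Gamma(14/3, 311/4)
obs 7: x=4 → posterior Inverse-Gamma(31/6, 703/8)

57/4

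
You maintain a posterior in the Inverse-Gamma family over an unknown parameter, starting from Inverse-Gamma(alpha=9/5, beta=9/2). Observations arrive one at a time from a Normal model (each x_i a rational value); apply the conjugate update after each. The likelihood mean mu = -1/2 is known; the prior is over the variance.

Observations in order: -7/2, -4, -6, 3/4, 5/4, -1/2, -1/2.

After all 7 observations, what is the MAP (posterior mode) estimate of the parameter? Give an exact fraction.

obs 1: x=-7/2 → posterior Inverse-Gamma(23/10, 9)
obs 2: x=-4 → posterior Inverse-Gamma(14/5, 121/8)
obs 3: x=-6 → posterior Inverse-Gamma(33/10, 121/4)
obs 4: x=3/4 → posterior Inverse-Gamma(19/5, 993/32)
obs 5: x=5/4 → posterior Inverse-Gamma(43/10, 521/16)
obs 6: x=-1/2 → posterior Inverse-Gamma(24/5, 521/16)
obs 7: x=-1/2 → posterior Inverse-Gamma(53/10, 521/16)

2605/504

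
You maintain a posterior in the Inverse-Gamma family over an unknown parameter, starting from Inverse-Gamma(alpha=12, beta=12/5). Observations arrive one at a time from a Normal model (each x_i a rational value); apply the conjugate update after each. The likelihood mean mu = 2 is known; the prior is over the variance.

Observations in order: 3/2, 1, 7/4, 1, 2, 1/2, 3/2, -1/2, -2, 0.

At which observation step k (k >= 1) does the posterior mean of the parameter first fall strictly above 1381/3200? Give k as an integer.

obs 1: x=3/2 → posterior Inverse-Gamma(25/2, 101/40)
obs 2: x=1 → posterior Inverse-Gamma(13, 121/40)
obs 3: x=7/4 → posterior Inverse-Gamma(27/2, 489/160)
obs 4: x=1 → posterior Inverse-Gamma(14, 569/160)
obs 5: x=2 → posterior Inverse-Gamma(29/2, 569/160)
obs 6: x=1/2 → posterior Inverse-Gamma(15, 749/160)
obs 7: x=3/2 → posterior Inverse-Gamma(31/2, 769/160)
obs 8: x=-1/2 → posterior Inverse-Gamma(16, 1269/160)
obs 9: x=-2 → posterior Inverse-Gamma(33/2, 2549/160)
obs 10: x=0 → posterior Inverse-Gamma(17, 2869/160)

k = 8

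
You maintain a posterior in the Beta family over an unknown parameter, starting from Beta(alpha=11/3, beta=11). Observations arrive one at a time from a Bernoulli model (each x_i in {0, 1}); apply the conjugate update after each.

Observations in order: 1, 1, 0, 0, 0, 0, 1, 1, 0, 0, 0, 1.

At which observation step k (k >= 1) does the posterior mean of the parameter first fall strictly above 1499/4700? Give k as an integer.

obs 1: x=1 → posterior Beta(14/3, 11)
obs 2: x=1 → posterior Beta(17/3, 11)
obs 3: x=0 → posterior Beta(17/3, 12)
obs 4: x=0 → posterior Beta(17/3, 13)
obs 5: x=0 → posterior Beta(17/3, 14)
obs 6: x=0 → posterior Beta(17/3, 15)
obs 7: x=1 → posterior Beta(20/3, 15)
obs 8: x=1 → posterior Beta(23/3, 15)
obs 9: x=0 → posterior Beta(23/3, 16)
obs 10: x=0 → posterior Beta(23/3, 17)
obs 11: x=0 → posterior Beta(23/3, 18)
obs 12: x=1 → posterior Beta(26/3, 18)

k = 2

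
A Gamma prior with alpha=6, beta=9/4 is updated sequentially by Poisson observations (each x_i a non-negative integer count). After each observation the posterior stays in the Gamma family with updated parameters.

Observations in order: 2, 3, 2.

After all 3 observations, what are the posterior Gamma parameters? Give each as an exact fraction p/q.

obs 1: x=2 → posterior Gamma(8, 13/4)
obs 2: x=3 → posterior Gamma(11, 17/4)
obs 3: x=2 → posterior Gamma(13, 21/4)

alpha=13, beta=21/4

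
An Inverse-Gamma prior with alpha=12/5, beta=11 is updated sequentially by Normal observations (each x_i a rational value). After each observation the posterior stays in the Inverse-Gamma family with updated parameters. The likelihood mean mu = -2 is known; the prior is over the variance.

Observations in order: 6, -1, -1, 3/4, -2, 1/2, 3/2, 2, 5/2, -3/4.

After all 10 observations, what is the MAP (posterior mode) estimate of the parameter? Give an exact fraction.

obs 1: x=6 → posterior Inverse-Gamma(29/10, 43)
obs 2: x=-1 → posterior Inverse-Gamma(17/5, 87/2)
obs 3: x=-1 → posterior Inverse-Gamma(39/10, 44)
obs 4: x=3/4 → posterior Inverse-Gamma(22/5, 1529/32)
obs 5: x=-2 → posterior Inverse-Gamma(49/10, 1529/32)
obs 6: x=1/2 → posterior Inverse-Gamma(27/5, 1629/32)
obs 7: x=3/2 → posterior Inverse-Gamma(59/10, 1825/32)
obs 8: x=2 → posterior Inverse-Gamma(32/5, 2081/32)
obs 9: x=5/2 → posterior Inverse-Gamma(69/10, 2405/32)
obs 10: x=-3/4 → posterior Inverse-Gamma(37/5, 1215/16)

2025/224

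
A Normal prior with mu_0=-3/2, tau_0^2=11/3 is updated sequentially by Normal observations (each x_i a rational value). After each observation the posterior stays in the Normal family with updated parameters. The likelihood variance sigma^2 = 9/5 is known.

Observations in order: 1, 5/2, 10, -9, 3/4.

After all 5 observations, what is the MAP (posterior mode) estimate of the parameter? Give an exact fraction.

obs 1: x=1 → posterior Normal(29/164, 99/82)
obs 2: x=5/2 → posterior Normal(152/137, 99/137)
obs 3: x=10 → posterior Normal(117/32, 33/64)
obs 4: x=-9 → posterior Normal(207/247, 99/247)
obs 5: x=3/4 → posterior Normal(993/1208, 99/302)

993/1208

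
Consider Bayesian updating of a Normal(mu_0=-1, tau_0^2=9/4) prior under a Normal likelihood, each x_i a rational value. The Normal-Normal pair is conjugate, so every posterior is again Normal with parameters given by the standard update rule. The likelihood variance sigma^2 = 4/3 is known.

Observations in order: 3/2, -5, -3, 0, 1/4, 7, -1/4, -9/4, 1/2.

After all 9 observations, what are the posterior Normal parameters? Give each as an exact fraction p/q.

mu_0=-199/1036, tau_0^2=36/259

obs 1: x=3/2 → posterior Normal(49/86, 36/43)
obs 2: x=-5 → posterior Normal(-221/140, 18/35)
obs 3: x=-3 → posterior Normal(-383/194, 36/97)
obs 4: x=0 → posterior Normal(-383/248, 9/31)
obs 5: x=1/4 → posterior Normal(-739/604, 36/151)
obs 6: x=7 → posterior Normal(17/712, 18/89)
obs 7: x=-1/4 → posterior Normal(-1/82, 36/205)
obs 8: x=-9/4 → posterior Normal(-253/928, 9/58)
obs 9: x=1/2 → posterior Normal(-199/1036, 36/259)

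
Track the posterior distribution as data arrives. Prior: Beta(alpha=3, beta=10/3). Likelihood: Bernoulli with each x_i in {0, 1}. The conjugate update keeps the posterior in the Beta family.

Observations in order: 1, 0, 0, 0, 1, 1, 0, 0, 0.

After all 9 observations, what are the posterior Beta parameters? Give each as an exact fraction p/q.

alpha=6, beta=28/3

obs 1: x=1 → posterior Beta(4, 10/3)
obs 2: x=0 → posterior Beta(4, 13/3)
obs 3: x=0 → posterior Beta(4, 16/3)
obs 4: x=0 → posterior Beta(4, 19/3)
obs 5: x=1 → posterior Beta(5, 19/3)
obs 6: x=1 → posterior Beta(6, 19/3)
obs 7: x=0 → posterior Beta(6, 22/3)
obs 8: x=0 → posterior Beta(6, 25/3)
obs 9: x=0 → posterior Beta(6, 28/3)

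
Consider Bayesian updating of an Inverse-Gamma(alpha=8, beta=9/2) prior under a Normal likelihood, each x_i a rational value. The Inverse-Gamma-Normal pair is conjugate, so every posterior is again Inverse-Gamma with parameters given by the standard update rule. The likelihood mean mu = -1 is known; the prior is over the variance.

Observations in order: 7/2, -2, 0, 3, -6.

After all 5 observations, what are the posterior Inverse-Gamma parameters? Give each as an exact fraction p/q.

alpha=21/2, beta=289/8

obs 1: x=7/2 → posterior Inverse-Gamma(17/2, 117/8)
obs 2: x=-2 → posterior Inverse-Gamma(9, 121/8)
obs 3: x=0 → posterior Inverse-Gamma(19/2, 125/8)
obs 4: x=3 → posterior Inverse-Gamma(10, 189/8)
obs 5: x=-6 → posterior Inverse-Gamma(21/2, 289/8)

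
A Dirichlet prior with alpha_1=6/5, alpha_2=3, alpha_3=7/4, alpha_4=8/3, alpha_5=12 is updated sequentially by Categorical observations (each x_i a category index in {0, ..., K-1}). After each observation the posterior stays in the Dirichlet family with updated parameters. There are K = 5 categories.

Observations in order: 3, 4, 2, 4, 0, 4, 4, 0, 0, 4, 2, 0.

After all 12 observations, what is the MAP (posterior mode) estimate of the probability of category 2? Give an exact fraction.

obs 1: x=3 → posterior Dirichlet(6/5, 3, 7/4, 11/3, 12)
obs 2: x=4 → posterior Dirichlet(6/5, 3, 7/4, 11/3, 13)
obs 3: x=2 → posterior Dirichlet(6/5, 3, 11/4, 11/3, 13)
obs 4: x=4 → posterior Dirichlet(6/5, 3, 11/4, 11/3, 14)
obs 5: x=0 → posterior Dirichlet(11/5, 3, 11/4, 11/3, 14)
obs 6: x=4 → posterior Dirichlet(11/5, 3, 11/4, 11/3, 15)
obs 7: x=4 → posterior Dirichlet(11/5, 3, 11/4, 11/3, 16)
obs 8: x=0 → posterior Dirichlet(16/5, 3, 11/4, 11/3, 16)
obs 9: x=0 → posterior Dirichlet(21/5, 3, 11/4, 11/3, 16)
obs 10: x=4 → posterior Dirichlet(21/5, 3, 11/4, 11/3, 17)
obs 11: x=2 → posterior Dirichlet(21/5, 3, 15/4, 11/3, 17)
obs 12: x=0 → posterior Dirichlet(26/5, 3, 15/4, 11/3, 17)

165/1657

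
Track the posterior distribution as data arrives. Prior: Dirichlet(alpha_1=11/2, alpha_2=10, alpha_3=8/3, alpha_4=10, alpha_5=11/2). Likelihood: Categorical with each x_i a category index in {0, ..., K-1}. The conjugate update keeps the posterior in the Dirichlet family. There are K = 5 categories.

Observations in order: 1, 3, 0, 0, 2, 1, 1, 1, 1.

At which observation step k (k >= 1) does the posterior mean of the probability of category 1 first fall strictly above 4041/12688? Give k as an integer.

obs 1: x=1 → posterior Dirichlet(11/2, 11, 8/3, 10, 11/2)
obs 2: x=3 → posterior Dirichlet(11/2, 11, 8/3, 11, 11/2)
obs 3: x=0 → posterior Dirichlet(13/2, 11, 8/3, 11, 11/2)
obs 4: x=0 → posterior Dirichlet(15/2, 11, 8/3, 11, 11/2)
obs 5: x=2 → posterior Dirichlet(15/2, 11, 11/3, 11, 11/2)
obs 6: x=1 → posterior Dirichlet(15/2, 12, 11/3, 11, 11/2)
obs 7: x=1 → posterior Dirichlet(15/2, 13, 11/3, 11, 11/2)
obs 8: x=1 → posterior Dirichlet(15/2, 14, 11/3, 11, 11/2)
obs 9: x=1 → posterior Dirichlet(15/2, 15, 11/3, 11, 11/2)

k = 7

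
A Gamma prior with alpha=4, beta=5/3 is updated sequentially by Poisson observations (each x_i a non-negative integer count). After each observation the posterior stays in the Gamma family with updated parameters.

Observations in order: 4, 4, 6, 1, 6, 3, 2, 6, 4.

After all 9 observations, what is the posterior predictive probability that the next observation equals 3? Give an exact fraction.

obs 1: x=4 → posterior Gamma(8, 8/3)
obs 2: x=4 → posterior Gamma(12, 11/3)
obs 3: x=6 → posterior Gamma(18, 14/3)
obs 4: x=1 → posterior Gamma(19, 17/3)
obs 5: x=6 → posterior Gamma(25, 20/3)
obs 6: x=3 → posterior Gamma(28, 23/3)
obs 7: x=2 → posterior Gamma(30, 26/3)
obs 8: x=6 → posterior Gamma(36, 29/3)
obs 9: x=4 → posterior Gamma(40, 32/3)

14231043319957617880199616289773336007936629712940413349428985856/70934557307860443711736098025989133248003781773149967193603515625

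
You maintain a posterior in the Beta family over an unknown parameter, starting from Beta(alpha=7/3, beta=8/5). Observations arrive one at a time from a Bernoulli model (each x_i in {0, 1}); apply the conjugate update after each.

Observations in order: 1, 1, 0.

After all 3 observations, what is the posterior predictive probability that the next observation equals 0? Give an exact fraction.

obs 1: x=1 → posterior Beta(10/3, 8/5)
obs 2: x=1 → posterior Beta(13/3, 8/5)
obs 3: x=0 → posterior Beta(13/3, 13/5)

3/8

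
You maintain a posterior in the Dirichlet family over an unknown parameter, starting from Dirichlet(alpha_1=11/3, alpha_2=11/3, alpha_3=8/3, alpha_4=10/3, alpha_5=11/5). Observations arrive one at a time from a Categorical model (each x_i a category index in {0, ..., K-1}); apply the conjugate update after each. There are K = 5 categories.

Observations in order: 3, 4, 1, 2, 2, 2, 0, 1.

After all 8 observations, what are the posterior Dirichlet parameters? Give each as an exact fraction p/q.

obs 1: x=3 → posterior Dirichlet(11/3, 11/3, 8/3, 13/3, 11/5)
obs 2: x=4 → posterior Dirichlet(11/3, 11/3, 8/3, 13/3, 16/5)
obs 3: x=1 → posterior Dirichlet(11/3, 14/3, 8/3, 13/3, 16/5)
obs 4: x=2 → posterior Dirichlet(11/3, 14/3, 11/3, 13/3, 16/5)
obs 5: x=2 → posterior Dirichlet(11/3, 14/3, 14/3, 13/3, 16/5)
obs 6: x=2 → posterior Dirichlet(11/3, 14/3, 17/3, 13/3, 16/5)
obs 7: x=0 → posterior Dirichlet(14/3, 14/3, 17/3, 13/3, 16/5)
obs 8: x=1 → posterior Dirichlet(14/3, 17/3, 17/3, 13/3, 16/5)

alpha_1=14/3, alpha_2=17/3, alpha_3=17/3, alpha_4=13/3, alpha_5=16/5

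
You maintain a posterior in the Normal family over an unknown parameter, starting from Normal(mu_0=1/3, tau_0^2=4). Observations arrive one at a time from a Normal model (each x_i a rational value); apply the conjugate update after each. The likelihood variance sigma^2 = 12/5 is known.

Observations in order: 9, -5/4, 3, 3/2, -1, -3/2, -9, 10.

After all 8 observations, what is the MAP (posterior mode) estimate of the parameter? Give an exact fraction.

obs 1: x=9 → posterior Normal(23/4, 3/2)
obs 2: x=-5/4 → posterior Normal(159/52, 12/13)
obs 3: x=3 → posterior Normal(73/24, 2/3)
obs 4: x=3/2 → posterior Normal(249/92, 12/23)
obs 5: x=-1 → posterior Normal(229/112, 3/7)
obs 6: x=-3/2 → posterior Normal(199/132, 4/11)
obs 7: x=-9 → posterior Normal(1/8, 6/19)
obs 8: x=10 → posterior Normal(219/172, 12/43)

219/172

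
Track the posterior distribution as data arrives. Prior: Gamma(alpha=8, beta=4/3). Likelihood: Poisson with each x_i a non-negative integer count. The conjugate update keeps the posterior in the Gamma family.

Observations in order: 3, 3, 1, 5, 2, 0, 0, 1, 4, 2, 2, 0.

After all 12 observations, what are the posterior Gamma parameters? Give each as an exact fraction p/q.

obs 1: x=3 → posterior Gamma(11, 7/3)
obs 2: x=3 → posterior Gamma(14, 10/3)
obs 3: x=1 → posterior Gamma(15, 13/3)
obs 4: x=5 → posterior Gamma(20, 16/3)
obs 5: x=2 → posterior Gamma(22, 19/3)
obs 6: x=0 → posterior Gamma(22, 22/3)
obs 7: x=0 → posterior Gamma(22, 25/3)
obs 8: x=1 → posterior Gamma(23, 28/3)
obs 9: x=4 → posterior Gamma(27, 31/3)
obs 10: x=2 → posterior Gamma(29, 34/3)
obs 11: x=2 → posterior Gamma(31, 37/3)
obs 12: x=0 → posterior Gamma(31, 40/3)

alpha=31, beta=40/3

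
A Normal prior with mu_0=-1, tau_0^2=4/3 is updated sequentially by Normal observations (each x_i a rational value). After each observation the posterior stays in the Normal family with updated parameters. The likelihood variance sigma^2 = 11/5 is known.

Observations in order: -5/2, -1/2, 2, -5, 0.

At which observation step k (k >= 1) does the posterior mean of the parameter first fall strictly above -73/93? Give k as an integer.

obs 1: x=-5/2 → posterior Normal(-83/53, 44/53)
obs 2: x=-1/2 → posterior Normal(-93/73, 44/73)
obs 3: x=2 → posterior Normal(-53/93, 44/93)
obs 4: x=-5 → posterior Normal(-153/113, 44/113)
obs 5: x=0 → posterior Normal(-153/133, 44/133)

k = 3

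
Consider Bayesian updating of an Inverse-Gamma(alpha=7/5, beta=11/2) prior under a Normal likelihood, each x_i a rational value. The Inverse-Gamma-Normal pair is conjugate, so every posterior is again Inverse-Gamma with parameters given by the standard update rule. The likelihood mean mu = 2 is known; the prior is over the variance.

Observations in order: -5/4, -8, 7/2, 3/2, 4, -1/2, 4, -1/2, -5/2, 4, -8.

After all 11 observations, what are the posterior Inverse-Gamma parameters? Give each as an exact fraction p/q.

alpha=69/10, beta=4301/32

obs 1: x=-5/4 → posterior Inverse-Gamma(19/10, 345/32)
obs 2: x=-8 → posterior Inverse-Gamma(12/5, 1945/32)
obs 3: x=7/2 → posterior Inverse-Gamma(29/10, 1981/32)
obs 4: x=3/2 → posterior Inverse-Gamma(17/5, 1985/32)
obs 5: x=4 → posterior Inverse-Gamma(39/10, 2049/32)
obs 6: x=-1/2 → posterior Inverse-Gamma(22/5, 2149/32)
obs 7: x=4 → posterior Inverse-Gamma(49/10, 2213/32)
obs 8: x=-1/2 → posterior Inverse-Gamma(27/5, 2313/32)
obs 9: x=-5/2 → posterior Inverse-Gamma(59/10, 2637/32)
obs 10: x=4 → posterior Inverse-Gamma(32/5, 2701/32)
obs 11: x=-8 → posterior Inverse-Gamma(69/10, 4301/32)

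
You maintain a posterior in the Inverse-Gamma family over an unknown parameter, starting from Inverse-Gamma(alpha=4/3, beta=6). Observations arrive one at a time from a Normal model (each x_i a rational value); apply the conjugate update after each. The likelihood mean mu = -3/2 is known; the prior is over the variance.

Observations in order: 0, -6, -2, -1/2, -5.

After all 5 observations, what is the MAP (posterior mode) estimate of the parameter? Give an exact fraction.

obs 1: x=0 → posterior Inverse-Gamma(11/6, 57/8)
obs 2: x=-6 → posterior Inverse-Gamma(7/3, 69/4)
obs 3: x=-2 → posterior Inverse-Gamma(17/6, 139/8)
obs 4: x=-1/2 → posterior Inverse-Gamma(10/3, 143/8)
obs 5: x=-5 → posterior Inverse-Gamma(23/6, 24)

144/29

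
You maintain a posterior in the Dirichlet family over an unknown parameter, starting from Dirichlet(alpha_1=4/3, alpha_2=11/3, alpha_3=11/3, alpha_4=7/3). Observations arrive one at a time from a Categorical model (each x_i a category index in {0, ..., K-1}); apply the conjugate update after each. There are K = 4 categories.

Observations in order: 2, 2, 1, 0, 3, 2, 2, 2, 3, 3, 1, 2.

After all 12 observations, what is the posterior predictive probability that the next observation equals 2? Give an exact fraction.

29/69

obs 1: x=2 → posterior Dirichlet(4/3, 11/3, 14/3, 7/3)
obs 2: x=2 → posterior Dirichlet(4/3, 11/3, 17/3, 7/3)
obs 3: x=1 → posterior Dirichlet(4/3, 14/3, 17/3, 7/3)
obs 4: x=0 → posterior Dirichlet(7/3, 14/3, 17/3, 7/3)
obs 5: x=3 → posterior Dirichlet(7/3, 14/3, 17/3, 10/3)
obs 6: x=2 → posterior Dirichlet(7/3, 14/3, 20/3, 10/3)
obs 7: x=2 → posterior Dirichlet(7/3, 14/3, 23/3, 10/3)
obs 8: x=2 → posterior Dirichlet(7/3, 14/3, 26/3, 10/3)
obs 9: x=3 → posterior Dirichlet(7/3, 14/3, 26/3, 13/3)
obs 10: x=3 → posterior Dirichlet(7/3, 14/3, 26/3, 16/3)
obs 11: x=1 → posterior Dirichlet(7/3, 17/3, 26/3, 16/3)
obs 12: x=2 → posterior Dirichlet(7/3, 17/3, 29/3, 16/3)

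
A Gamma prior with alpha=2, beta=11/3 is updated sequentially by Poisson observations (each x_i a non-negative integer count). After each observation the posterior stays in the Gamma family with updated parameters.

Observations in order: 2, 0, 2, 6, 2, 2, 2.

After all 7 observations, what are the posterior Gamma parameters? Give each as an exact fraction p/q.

alpha=18, beta=32/3

obs 1: x=2 → posterior Gamma(4, 14/3)
obs 2: x=0 → posterior Gamma(4, 17/3)
obs 3: x=2 → posterior Gamma(6, 20/3)
obs 4: x=6 → posterior Gamma(12, 23/3)
obs 5: x=2 → posterior Gamma(14, 26/3)
obs 6: x=2 → posterior Gamma(16, 29/3)
obs 7: x=2 → posterior Gamma(18, 32/3)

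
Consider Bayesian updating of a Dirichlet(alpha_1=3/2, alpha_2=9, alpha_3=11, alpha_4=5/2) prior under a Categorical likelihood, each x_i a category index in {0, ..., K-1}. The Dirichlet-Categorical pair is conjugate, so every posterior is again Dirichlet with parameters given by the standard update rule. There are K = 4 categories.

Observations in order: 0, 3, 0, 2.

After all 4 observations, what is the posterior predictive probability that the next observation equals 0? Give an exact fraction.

obs 1: x=0 → posterior Dirichlet(5/2, 9, 11, 5/2)
obs 2: x=3 → posterior Dirichlet(5/2, 9, 11, 7/2)
obs 3: x=0 → posterior Dirichlet(7/2, 9, 11, 7/2)
obs 4: x=2 → posterior Dirichlet(7/2, 9, 12, 7/2)

1/8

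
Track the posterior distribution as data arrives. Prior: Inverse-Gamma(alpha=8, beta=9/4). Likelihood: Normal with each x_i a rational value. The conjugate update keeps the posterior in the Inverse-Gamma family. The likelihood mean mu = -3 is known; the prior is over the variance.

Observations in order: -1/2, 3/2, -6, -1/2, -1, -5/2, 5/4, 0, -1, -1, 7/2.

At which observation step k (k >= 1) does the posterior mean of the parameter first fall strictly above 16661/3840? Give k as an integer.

obs 1: x=-1/2 → posterior Inverse-Gamma(17/2, 43/8)
obs 2: x=3/2 → posterior Inverse-Gamma(9, 31/2)
obs 3: x=-6 → posterior Inverse-Gamma(19/2, 20)
obs 4: x=-1/2 → posterior Inverse-Gamma(10, 185/8)
obs 5: x=-1 → posterior Inverse-Gamma(21/2, 201/8)
obs 6: x=-5/2 → posterior Inverse-Gamma(11, 101/4)
obs 7: x=5/4 → posterior Inverse-Gamma(23/2, 1097/32)
obs 8: x=0 → posterior Inverse-Gamma(12, 1241/32)
obs 9: x=-1 → posterior Inverse-Gamma(25/2, 1305/32)
obs 10: x=-1 → posterior Inverse-Gamma(13, 1369/32)
obs 11: x=7/2 → posterior Inverse-Gamma(27/2, 2045/32)

k = 11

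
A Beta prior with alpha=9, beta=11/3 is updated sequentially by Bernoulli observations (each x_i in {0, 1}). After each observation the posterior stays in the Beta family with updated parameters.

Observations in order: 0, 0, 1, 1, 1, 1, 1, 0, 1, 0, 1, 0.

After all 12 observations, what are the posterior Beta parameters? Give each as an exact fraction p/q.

obs 1: x=0 → posterior Beta(9, 14/3)
obs 2: x=0 → posterior Beta(9, 17/3)
obs 3: x=1 → posterior Beta(10, 17/3)
obs 4: x=1 → posterior Beta(11, 17/3)
obs 5: x=1 → posterior Beta(12, 17/3)
obs 6: x=1 → posterior Beta(13, 17/3)
obs 7: x=1 → posterior Beta(14, 17/3)
obs 8: x=0 → posterior Beta(14, 20/3)
obs 9: x=1 → posterior Beta(15, 20/3)
obs 10: x=0 → posterior Beta(15, 23/3)
obs 11: x=1 → posterior Beta(16, 23/3)
obs 12: x=0 → posterior Beta(16, 26/3)

alpha=16, beta=26/3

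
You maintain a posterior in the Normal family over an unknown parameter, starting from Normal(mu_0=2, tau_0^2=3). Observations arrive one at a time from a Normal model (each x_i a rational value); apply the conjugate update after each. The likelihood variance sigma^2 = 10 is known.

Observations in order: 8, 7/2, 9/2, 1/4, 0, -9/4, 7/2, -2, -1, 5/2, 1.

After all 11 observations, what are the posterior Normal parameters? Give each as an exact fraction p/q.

obs 1: x=8 → posterior Normal(44/13, 30/13)
obs 2: x=7/2 → posterior Normal(109/32, 15/8)
obs 3: x=9/2 → posterior Normal(68/19, 30/19)
obs 4: x=1/4 → posterior Normal(25/8, 15/11)
obs 5: x=0 → posterior Normal(11/4, 6/5)
obs 6: x=-9/4 → posterior Normal(31/14, 15/14)
obs 7: x=7/2 → posterior Normal(145/62, 30/31)
obs 8: x=-2 → posterior Normal(133/68, 15/17)
obs 9: x=-1 → posterior Normal(127/74, 30/37)
obs 10: x=5/2 → posterior Normal(71/40, 3/4)
obs 11: x=1 → posterior Normal(74/43, 30/43)

mu_0=74/43, tau_0^2=30/43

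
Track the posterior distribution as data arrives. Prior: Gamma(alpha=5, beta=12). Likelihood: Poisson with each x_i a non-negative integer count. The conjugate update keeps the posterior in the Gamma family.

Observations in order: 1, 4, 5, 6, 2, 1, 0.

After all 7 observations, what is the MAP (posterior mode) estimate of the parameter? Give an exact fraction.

obs 1: x=1 → posterior Gamma(6, 13)
obs 2: x=4 → posterior Gamma(10, 14)
obs 3: x=5 → posterior Gamma(15, 15)
obs 4: x=6 → posterior Gamma(21, 16)
obs 5: x=2 → posterior Gamma(23, 17)
obs 6: x=1 → posterior Gamma(24, 18)
obs 7: x=0 → posterior Gamma(24, 19)

23/19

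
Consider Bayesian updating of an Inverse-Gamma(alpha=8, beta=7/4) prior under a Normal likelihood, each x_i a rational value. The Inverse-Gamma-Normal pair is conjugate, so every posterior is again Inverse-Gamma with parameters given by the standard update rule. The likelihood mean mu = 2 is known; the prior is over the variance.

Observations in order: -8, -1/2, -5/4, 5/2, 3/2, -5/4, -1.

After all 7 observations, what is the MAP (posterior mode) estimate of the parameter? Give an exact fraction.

obs 1: x=-8 → posterior Inverse-Gamma(17/2, 207/4)
obs 2: x=-1/2 → posterior Inverse-Gamma(9, 439/8)
obs 3: x=-5/4 → posterior Inverse-Gamma(19/2, 1925/32)
obs 4: x=5/2 → posterior Inverse-Gamma(10, 1929/32)
obs 5: x=3/2 → posterior Inverse-Gamma(21/2, 1933/32)
obs 6: x=-5/4 → posterior Inverse-Gamma(11, 1051/16)
obs 7: x=-1 → posterior Inverse-Gamma(23/2, 1123/16)

1123/200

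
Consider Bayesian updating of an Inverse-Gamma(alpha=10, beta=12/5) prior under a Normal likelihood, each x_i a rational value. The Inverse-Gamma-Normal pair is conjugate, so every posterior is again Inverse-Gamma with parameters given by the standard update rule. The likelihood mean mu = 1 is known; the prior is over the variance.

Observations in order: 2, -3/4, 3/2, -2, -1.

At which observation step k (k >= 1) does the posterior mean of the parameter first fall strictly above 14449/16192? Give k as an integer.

obs 1: x=2 → posterior Inverse-Gamma(21/2, 29/10)
obs 2: x=-3/4 → posterior Inverse-Gamma(11, 709/160)
obs 3: x=3/2 → posterior Inverse-Gamma(23/2, 729/160)
obs 4: x=-2 → posterior Inverse-Gamma(12, 1449/160)
obs 5: x=-1 → posterior Inverse-Gamma(25/2, 1769/160)

k = 5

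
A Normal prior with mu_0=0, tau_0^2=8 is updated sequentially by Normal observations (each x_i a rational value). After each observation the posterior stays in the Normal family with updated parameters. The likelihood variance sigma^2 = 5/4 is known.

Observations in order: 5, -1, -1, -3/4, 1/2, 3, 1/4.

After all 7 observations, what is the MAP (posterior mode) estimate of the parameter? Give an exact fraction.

192/229

obs 1: x=5 → posterior Normal(160/37, 40/37)
obs 2: x=-1 → posterior Normal(128/69, 40/69)
obs 3: x=-1 → posterior Normal(96/101, 40/101)
obs 4: x=-3/4 → posterior Normal(72/133, 40/133)
obs 5: x=1/2 → posterior Normal(8/15, 8/33)
obs 6: x=3 → posterior Normal(184/197, 40/197)
obs 7: x=1/4 → posterior Normal(192/229, 40/229)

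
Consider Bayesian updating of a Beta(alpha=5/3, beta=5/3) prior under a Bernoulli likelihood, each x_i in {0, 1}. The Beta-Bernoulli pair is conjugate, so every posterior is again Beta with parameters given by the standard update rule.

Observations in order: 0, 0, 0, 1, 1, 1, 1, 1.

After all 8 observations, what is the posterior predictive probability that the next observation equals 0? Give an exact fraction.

obs 1: x=0 → posterior Beta(5/3, 8/3)
obs 2: x=0 → posterior Beta(5/3, 11/3)
obs 3: x=0 → posterior Beta(5/3, 14/3)
obs 4: x=1 → posterior Beta(8/3, 14/3)
obs 5: x=1 → posterior Beta(11/3, 14/3)
obs 6: x=1 → posterior Beta(14/3, 14/3)
obs 7: x=1 → posterior Beta(17/3, 14/3)
obs 8: x=1 → posterior Beta(20/3, 14/3)

7/17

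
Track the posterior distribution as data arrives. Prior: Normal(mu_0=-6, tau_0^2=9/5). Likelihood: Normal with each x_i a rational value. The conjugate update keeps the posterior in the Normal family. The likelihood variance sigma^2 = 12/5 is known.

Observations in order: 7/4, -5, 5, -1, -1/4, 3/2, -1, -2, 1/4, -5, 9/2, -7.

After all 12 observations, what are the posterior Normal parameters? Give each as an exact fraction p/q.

obs 1: x=7/4 → posterior Normal(-75/28, 36/35)
obs 2: x=-5 → posterior Normal(-27/8, 18/25)
obs 3: x=5 → posterior Normal(-75/52, 36/65)
obs 4: x=-1 → posterior Normal(-87/64, 9/20)
obs 5: x=-1/4 → posterior Normal(-45/38, 36/95)
obs 6: x=3/2 → posterior Normal(-9/11, 18/55)
obs 7: x=-1 → posterior Normal(-21/25, 36/125)
obs 8: x=-2 → posterior Normal(-27/28, 9/35)
obs 9: x=1/4 → posterior Normal(-105/124, 36/155)
obs 10: x=-5 → posterior Normal(-165/136, 18/85)
obs 11: x=9/2 → posterior Normal(-3/4, 36/185)
obs 12: x=-7 → posterior Normal(-39/32, 9/50)

mu_0=-39/32, tau_0^2=9/50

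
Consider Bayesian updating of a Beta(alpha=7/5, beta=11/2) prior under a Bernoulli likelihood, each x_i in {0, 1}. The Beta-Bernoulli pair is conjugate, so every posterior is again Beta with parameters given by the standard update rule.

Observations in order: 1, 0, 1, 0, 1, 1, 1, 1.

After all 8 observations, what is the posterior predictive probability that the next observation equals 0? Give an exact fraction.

75/149

obs 1: x=1 → posterior Beta(12/5, 11/2)
obs 2: x=0 → posterior Beta(12/5, 13/2)
obs 3: x=1 → posterior Beta(17/5, 13/2)
obs 4: x=0 → posterior Beta(17/5, 15/2)
obs 5: x=1 → posterior Beta(22/5, 15/2)
obs 6: x=1 → posterior Beta(27/5, 15/2)
obs 7: x=1 → posterior Beta(32/5, 15/2)
obs 8: x=1 → posterior Beta(37/5, 15/2)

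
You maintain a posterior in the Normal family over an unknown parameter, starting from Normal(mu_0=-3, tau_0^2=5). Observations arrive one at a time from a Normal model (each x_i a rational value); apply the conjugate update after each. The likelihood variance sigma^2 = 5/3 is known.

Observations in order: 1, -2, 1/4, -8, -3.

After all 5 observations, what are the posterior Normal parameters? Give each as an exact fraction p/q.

obs 1: x=1 → posterior Normal(0, 5/4)
obs 2: x=-2 → posterior Normal(-6/7, 5/7)
obs 3: x=1/4 → posterior Normal(-21/40, 1/2)
obs 4: x=-8 → posterior Normal(-9/4, 5/13)
obs 5: x=-3 → posterior Normal(-153/64, 5/16)

mu_0=-153/64, tau_0^2=5/16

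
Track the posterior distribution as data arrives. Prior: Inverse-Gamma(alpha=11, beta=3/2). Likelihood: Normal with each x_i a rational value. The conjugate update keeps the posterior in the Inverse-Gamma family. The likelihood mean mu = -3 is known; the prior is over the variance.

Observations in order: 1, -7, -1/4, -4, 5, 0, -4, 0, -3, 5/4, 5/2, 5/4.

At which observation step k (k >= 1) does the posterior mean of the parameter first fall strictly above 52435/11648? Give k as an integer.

obs 1: x=1 → posterior Inverse-Gamma(23/2, 19/2)
obs 2: x=-7 → posterior Inverse-Gamma(12, 35/2)
obs 3: x=-1/4 → posterior Inverse-Gamma(25/2, 681/32)
obs 4: x=-4 → posterior Inverse-Gamma(13, 697/32)
obs 5: x=5 → posterior Inverse-Gamma(27/2, 1721/32)
obs 6: x=0 → posterior Inverse-Gamma(14, 1865/32)
obs 7: x=-4 → posterior Inverse-Gamma(29/2, 1881/32)
obs 8: x=0 → posterior Inverse-Gamma(15, 2025/32)
obs 9: x=-3 → posterior Inverse-Gamma(31/2, 2025/32)
obs 10: x=5/4 → posterior Inverse-Gamma(16, 1157/16)
obs 11: x=5/2 → posterior Inverse-Gamma(33/2, 1399/16)
obs 12: x=5/4 → posterior Inverse-Gamma(17, 3087/32)

k = 8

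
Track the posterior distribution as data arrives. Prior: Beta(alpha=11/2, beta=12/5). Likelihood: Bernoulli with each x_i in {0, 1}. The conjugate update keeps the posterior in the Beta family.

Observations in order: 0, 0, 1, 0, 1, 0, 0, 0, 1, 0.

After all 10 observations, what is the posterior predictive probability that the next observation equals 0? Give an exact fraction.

obs 1: x=0 → posterior Beta(11/2, 17/5)
obs 2: x=0 → posterior Beta(11/2, 22/5)
obs 3: x=1 → posterior Beta(13/2, 22/5)
obs 4: x=0 → posterior Beta(13/2, 27/5)
obs 5: x=1 → posterior Beta(15/2, 27/5)
obs 6: x=0 → posterior Beta(15/2, 32/5)
obs 7: x=0 → posterior Beta(15/2, 37/5)
obs 8: x=0 → posterior Beta(15/2, 42/5)
obs 9: x=1 → posterior Beta(17/2, 42/5)
obs 10: x=0 → posterior Beta(17/2, 47/5)

94/179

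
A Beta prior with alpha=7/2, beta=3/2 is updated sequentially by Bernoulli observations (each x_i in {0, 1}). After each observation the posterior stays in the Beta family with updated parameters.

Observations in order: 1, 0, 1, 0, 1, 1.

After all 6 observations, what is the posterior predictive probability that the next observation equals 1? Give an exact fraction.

obs 1: x=1 → posterior Beta(9/2, 3/2)
obs 2: x=0 → posterior Beta(9/2, 5/2)
obs 3: x=1 → posterior Beta(11/2, 5/2)
obs 4: x=0 → posterior Beta(11/2, 7/2)
obs 5: x=1 → posterior Beta(13/2, 7/2)
obs 6: x=1 → posterior Beta(15/2, 7/2)

15/22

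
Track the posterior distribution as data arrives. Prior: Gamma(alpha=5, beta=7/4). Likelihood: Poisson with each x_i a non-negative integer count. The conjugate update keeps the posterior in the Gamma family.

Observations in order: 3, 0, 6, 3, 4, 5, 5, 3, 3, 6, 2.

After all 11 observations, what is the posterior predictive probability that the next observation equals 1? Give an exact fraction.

obs 1: x=3 → posterior Gamma(8, 11/4)
obs 2: x=0 → posterior Gamma(8, 15/4)
obs 3: x=6 → posterior Gamma(14, 19/4)
obs 4: x=3 → posterior Gamma(17, 23/4)
obs 5: x=4 → posterior Gamma(21, 27/4)
obs 6: x=5 → posterior Gamma(26, 31/4)
obs 7: x=5 → posterior Gamma(31, 35/4)
obs 8: x=3 → posterior Gamma(34, 39/4)
obs 9: x=3 → posterior Gamma(37, 43/4)
obs 10: x=6 → posterior Gamma(43, 47/4)
obs 11: x=2 → posterior Gamma(45, 51/4)

2494367418843477761382800728346952890807220079826639669930159726093376569181036/22788393622935631514449469667209207079106406978354470993508584797382354736328125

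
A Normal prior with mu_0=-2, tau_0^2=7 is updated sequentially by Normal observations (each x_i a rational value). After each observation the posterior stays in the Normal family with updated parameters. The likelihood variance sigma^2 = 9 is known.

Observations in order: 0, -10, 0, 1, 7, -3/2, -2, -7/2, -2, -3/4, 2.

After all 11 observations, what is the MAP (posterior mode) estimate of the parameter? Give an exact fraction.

-345/344

obs 1: x=0 → posterior Normal(-9/8, 63/16)
obs 2: x=-10 → posterior Normal(-88/23, 63/23)
obs 3: x=0 → posterior Normal(-44/15, 21/10)
obs 4: x=1 → posterior Normal(-81/37, 63/37)
obs 5: x=7 → posterior Normal(-8/11, 63/44)
obs 6: x=-3/2 → posterior Normal(-5/6, 21/17)
obs 7: x=-2 → posterior Normal(-113/116, 63/58)
obs 8: x=-7/2 → posterior Normal(-81/65, 63/65)
obs 9: x=-2 → posterior Normal(-95/72, 7/8)
obs 10: x=-3/4 → posterior Normal(-401/316, 63/79)
obs 11: x=2 → posterior Normal(-345/344, 63/86)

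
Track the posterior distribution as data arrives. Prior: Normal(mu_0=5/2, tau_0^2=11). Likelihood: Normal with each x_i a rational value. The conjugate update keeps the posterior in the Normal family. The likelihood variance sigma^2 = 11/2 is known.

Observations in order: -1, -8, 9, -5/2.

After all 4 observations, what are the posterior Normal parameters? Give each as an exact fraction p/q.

obs 1: x=-1 → posterior Normal(1/6, 11/3)
obs 2: x=-8 → posterior Normal(-31/10, 11/5)
obs 3: x=9 → posterior Normal(5/14, 11/7)
obs 4: x=-5/2 → posterior Normal(-5/18, 11/9)

mu_0=-5/18, tau_0^2=11/9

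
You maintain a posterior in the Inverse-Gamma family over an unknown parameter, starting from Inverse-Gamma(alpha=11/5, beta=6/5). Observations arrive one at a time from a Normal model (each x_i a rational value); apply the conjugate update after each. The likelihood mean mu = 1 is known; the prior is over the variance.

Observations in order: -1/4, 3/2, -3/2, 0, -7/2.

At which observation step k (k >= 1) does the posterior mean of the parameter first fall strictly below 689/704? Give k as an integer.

k = 2

obs 1: x=-1/4 → posterior Inverse-Gamma(27/10, 317/160)
obs 2: x=3/2 → posterior Inverse-Gamma(16/5, 337/160)
obs 3: x=-3/2 → posterior Inverse-Gamma(37/10, 837/160)
obs 4: x=0 → posterior Inverse-Gamma(21/5, 917/160)
obs 5: x=-7/2 → posterior Inverse-Gamma(47/10, 2537/160)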